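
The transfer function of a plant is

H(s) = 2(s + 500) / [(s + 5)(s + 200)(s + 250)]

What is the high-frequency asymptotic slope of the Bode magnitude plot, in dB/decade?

Each pole contributes −20 dB/decade at high frequency; each zero contributes +20 dB/decade.
Net: 1 zero(s) − 3 pole(s) → -40 dB/decade.

-40 dB/decade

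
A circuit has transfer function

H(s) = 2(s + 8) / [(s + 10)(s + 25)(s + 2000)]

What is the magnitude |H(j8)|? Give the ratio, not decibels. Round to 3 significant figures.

3.37e-05

At s = jω = j8:
zero (s+8): 8 + j8 → |·| = √(8²+8²) = √128 ≈ 11.314, ∠ = arctan(8/8) ≈ 45.00°
pole (s+10): 10 + j8 → |·| = √(10²+8²) = √164 ≈ 12.806, ∠ = arctan(8/10) ≈ 38.66°
pole (s+25): 25 + j8 → |·| = √(25²+8²) = √689 ≈ 26.249, ∠ = arctan(8/25) ≈ 17.74°
pole (s+2000): 2000 + j8 → |·| = √(2000²+8²) = √4000064 ≈ 2000, ∠ = arctan(8/2000) ≈ 0.23°
|H| = 2 · 11.314 / 6.7229e+05 ≈ 3.3658e-05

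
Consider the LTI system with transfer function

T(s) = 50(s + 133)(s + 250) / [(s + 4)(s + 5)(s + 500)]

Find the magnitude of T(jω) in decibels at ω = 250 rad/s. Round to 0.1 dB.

-16.9 dB

At s = jω = j250:
zero (s+133): 133 + j250 → |·| = √(133²+250²) = √80189 ≈ 283.18, ∠ = arctan(250/133) ≈ 61.99°
zero (s+250): 250 + j250 → |·| = √(250²+250²) = √125000 ≈ 353.55, ∠ = arctan(250/250) ≈ 45.00°
pole (s+4): 4 + j250 → |·| = √(4²+250²) = √62516 ≈ 250.03, ∠ = arctan(250/4) ≈ 89.08°
pole (s+5): 5 + j250 → |·| = √(5²+250²) = √62525 ≈ 250.05, ∠ = arctan(250/5) ≈ 88.85°
pole (s+500): 500 + j250 → |·| = √(500²+250²) = √312500 ≈ 559.02, ∠ = arctan(250/500) ≈ 26.57°
|T| = 50 · 1.0012e+05 / 3.495e+07 ≈ 0.14323
Gain = 20 log₁₀(0.14323) ≈ -16.88 dB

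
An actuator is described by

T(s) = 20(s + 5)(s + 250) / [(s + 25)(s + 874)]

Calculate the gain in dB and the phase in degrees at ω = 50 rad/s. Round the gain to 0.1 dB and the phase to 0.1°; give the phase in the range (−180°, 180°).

14.4 dB, 28.9°

At s = jω = j50:
zero (s+5): 5 + j50 → |·| = √(5²+50²) = √2525 ≈ 50.249, ∠ = arctan(50/5) ≈ 84.29°
zero (s+250): 250 + j50 → |·| = √(250²+50²) = √65000 ≈ 254.95, ∠ = arctan(50/250) ≈ 11.31°
pole (s+25): 25 + j50 → |·| = √(25²+50²) = √3125 ≈ 55.902, ∠ = arctan(50/25) ≈ 63.43°
pole (s+874): 874 + j50 → |·| = √(874²+50²) = √766376 ≈ 875.43, ∠ = arctan(50/874) ≈ 3.27°
|T| = 20 · 12811 / 48938 ≈ 5.2356
Gain = 20 log₁₀(5.2356) ≈ 14.38 dB
∠T = 95.60° − 66.70° = 28.90°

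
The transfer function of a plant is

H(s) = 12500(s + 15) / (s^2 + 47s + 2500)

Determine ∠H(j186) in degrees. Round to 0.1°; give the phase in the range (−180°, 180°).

-79.4°

At s = jω = j186:
zero (s+15): 15 + j186 → |·| = √(15²+186²) = √34821 ≈ 186.6, ∠ = arctan(186/15) ≈ 85.39°
quadratic: (j186)² + 47·j186 + 2500 = -32096 + j8742 → |·| ≈ 33265, ∠ ≈ 164.76°
∠H = 85.39° − 164.76° = -79.37°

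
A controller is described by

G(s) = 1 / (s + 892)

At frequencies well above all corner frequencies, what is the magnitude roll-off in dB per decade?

-20 dB/decade

Each pole contributes −20 dB/decade at high frequency; each zero contributes +20 dB/decade.
Net: 0 zero(s) − 1 pole(s) → -20 dB/decade.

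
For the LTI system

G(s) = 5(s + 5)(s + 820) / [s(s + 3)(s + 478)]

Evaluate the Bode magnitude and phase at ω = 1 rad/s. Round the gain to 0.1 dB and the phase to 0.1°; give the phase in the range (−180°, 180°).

22.8 dB, -97.2°

At s = jω = j1:
zero (s+5): 5 + j1 → |·| = √(5²+1²) = √26 ≈ 5.099, ∠ = arctan(1/5) ≈ 11.31°
zero (s+820): 820 + j1 → |·| = √(820²+1²) = √672401 ≈ 820, ∠ = arctan(1/820) ≈ 0.07°
pole (s+3): 3 + j1 → |·| = √(3²+1²) = √10 ≈ 3.1623, ∠ = arctan(1/3) ≈ 18.43°
pole (s+478): 478 + j1 → |·| = √(478²+1²) = √228485 ≈ 478, ∠ = arctan(1/478) ≈ 0.12°
pole at origin: |s| = 1, ∠ = 90.00° (in denominator)
|G| = 5 · 4181.2 / 1511.6 ≈ 13.83
Gain = 20 log₁₀(13.83) ≈ 22.82 dB
∠G = 11.38° − 108.55° = -97.17°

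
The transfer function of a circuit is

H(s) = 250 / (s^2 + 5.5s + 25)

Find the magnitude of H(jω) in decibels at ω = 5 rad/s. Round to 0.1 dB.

19.2 dB

At s = jω = j5:
quadratic: (j5)² + 5.5·j5 + 25 = 0 + j27.5 → |·| ≈ 27.5, ∠ ≈ 90.00°
|H| = 250 / 27.5 ≈ 9.0909
Gain = 20 log₁₀(9.0909) ≈ 19.17 dB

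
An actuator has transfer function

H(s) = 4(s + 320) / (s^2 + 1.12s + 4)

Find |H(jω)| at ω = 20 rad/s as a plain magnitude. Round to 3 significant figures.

At s = jω = j20:
zero (s+320): 320 + j20 → |·| = √(320²+20²) = √102800 ≈ 320.62, ∠ = arctan(20/320) ≈ 3.58°
quadratic: (j20)² + 1.12·j20 + 4 = -396 + j22.4 → |·| ≈ 396.63, ∠ ≈ 176.76°
|H| = 4 · 320.62 / 396.63 ≈ 3.2334

3.23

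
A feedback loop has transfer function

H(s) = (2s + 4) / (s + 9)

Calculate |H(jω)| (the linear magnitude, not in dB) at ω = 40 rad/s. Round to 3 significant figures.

1.95

Substitute s = j40:
Numerator: 2(j40) + 4 = 4 + j80
Denominator: (j40) + 9 = 9 + j40
|N| = √(4² + 80²) ≈ 80.1, ∠N ≈ 87.14°
|D| = √(9² + 40²) ≈ 41, ∠D ≈ 77.32°
|H| = 80.1 / 41 ≈ 1.9537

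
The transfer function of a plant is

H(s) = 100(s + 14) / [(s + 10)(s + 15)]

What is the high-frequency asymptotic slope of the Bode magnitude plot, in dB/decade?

-20 dB/decade

Each pole contributes −20 dB/decade at high frequency; each zero contributes +20 dB/decade.
Net: 1 zero(s) − 2 pole(s) → -20 dB/decade.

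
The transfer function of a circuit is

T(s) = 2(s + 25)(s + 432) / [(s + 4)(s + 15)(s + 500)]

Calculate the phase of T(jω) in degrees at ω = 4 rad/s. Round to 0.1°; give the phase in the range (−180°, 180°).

-50.8°

At s = jω = j4:
zero (s+25): 25 + j4 → |·| = √(25²+4²) = √641 ≈ 25.318, ∠ = arctan(4/25) ≈ 9.09°
zero (s+432): 432 + j4 → |·| = √(432²+4²) = √186640 ≈ 432.02, ∠ = arctan(4/432) ≈ 0.53°
pole (s+4): 4 + j4 → |·| = √(4²+4²) = √32 ≈ 5.6569, ∠ = arctan(4/4) ≈ 45.00°
pole (s+15): 15 + j4 → |·| = √(15²+4²) = √241 ≈ 15.524, ∠ = arctan(4/15) ≈ 14.93°
pole (s+500): 500 + j4 → |·| = √(500²+4²) = √250016 ≈ 500.02, ∠ = arctan(4/500) ≈ 0.46°
∠T = 9.62° − 60.39° = -50.77°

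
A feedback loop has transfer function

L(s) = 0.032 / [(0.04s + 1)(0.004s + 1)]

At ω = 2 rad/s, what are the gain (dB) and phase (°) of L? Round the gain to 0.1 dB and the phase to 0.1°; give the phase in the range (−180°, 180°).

-29.9 dB, -5.0°

At ω = 2 rad/s:
pole (1 + j2·0.04) = 1 + j0.08 → |·| ≈ 1.0032, ∠ ≈ 4.57°
pole (1 + j2·0.004) = 1 + j0.008 → |·| ≈ 1, ∠ ≈ 0.46°
|L| = 0.032 · 1 / (1.0032 · 1) ≈ 0.031898
Gain = 20 log₁₀(0.031898) ≈ -29.92 dB
∠L = (0°) − (4.57° + 0.46°) = -5.03°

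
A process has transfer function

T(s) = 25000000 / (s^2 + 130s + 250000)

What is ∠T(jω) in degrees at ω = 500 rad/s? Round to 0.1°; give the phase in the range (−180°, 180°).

At s = jω = j500:
quadratic: (j500)² + 130·j500 + 250000 = 0 + j65000 → |·| ≈ 65000, ∠ ≈ 90.00°
∠T = 0.00° − 90.00° = -90.00°

-90.0°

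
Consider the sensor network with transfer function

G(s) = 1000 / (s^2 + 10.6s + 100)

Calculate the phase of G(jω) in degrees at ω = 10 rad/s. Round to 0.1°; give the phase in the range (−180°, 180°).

At s = jω = j10:
quadratic: (j10)² + 10.6·j10 + 100 = 0 + j106 → |·| ≈ 106, ∠ ≈ 90.00°
∠G = 0.00° − 90.00° = -90.00°

-90.0°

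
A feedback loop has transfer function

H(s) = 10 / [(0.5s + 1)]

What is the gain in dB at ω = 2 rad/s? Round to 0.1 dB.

17.0 dB

At ω = 2 rad/s:
pole (1 + j2·0.5) = 1 + j1 → |·| ≈ 1.4142, ∠ ≈ 45.00°
|H| = 10 · 1 / (1.4142) ≈ 7.0711
Gain = 20 log₁₀(7.0711) ≈ 16.99 dB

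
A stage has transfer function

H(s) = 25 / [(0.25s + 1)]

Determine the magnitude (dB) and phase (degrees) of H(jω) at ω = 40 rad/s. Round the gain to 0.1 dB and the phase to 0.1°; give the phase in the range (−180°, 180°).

At ω = 40 rad/s:
pole (1 + j40·0.25) = 1 + j10 → |·| ≈ 10.05, ∠ ≈ 84.29°
|H| = 25 · 1 / (10.05) ≈ 2.4876
Gain = 20 log₁₀(2.4876) ≈ 7.92 dB
∠H = (0°) − (84.29°) = -84.29°

7.9 dB, -84.3°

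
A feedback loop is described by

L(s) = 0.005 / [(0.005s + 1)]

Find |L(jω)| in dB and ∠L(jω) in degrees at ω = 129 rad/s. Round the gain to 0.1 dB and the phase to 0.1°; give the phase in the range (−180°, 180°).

At ω = 129 rad/s:
pole (1 + j129·0.005) = 1 + j0.645 → |·| ≈ 1.19, ∠ ≈ 32.82°
|L| = 0.005 · 1 / (1.19) ≈ 0.0042017
Gain = 20 log₁₀(0.0042017) ≈ -47.53 dB
∠L = (0°) − (32.82°) = -32.82°

-47.5 dB, -32.8°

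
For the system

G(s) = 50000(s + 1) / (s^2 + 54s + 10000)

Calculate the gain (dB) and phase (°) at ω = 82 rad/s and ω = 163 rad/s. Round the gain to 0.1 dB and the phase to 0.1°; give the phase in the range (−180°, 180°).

At s = jω = j82:
zero (s+1): 1 + j82 → |·| = √(1²+82²) = √6725 ≈ 82.006, ∠ = arctan(82/1) ≈ 89.30°
quadratic: (j82)² + 54·j82 + 10000 = 3276 + j4428 → |·| ≈ 5508.1, ∠ ≈ 53.50°
|G| = 50000 · 82.006 / 5508.1 ≈ 744.41
Gain = 20 log₁₀(744.41) ≈ 57.44 dB
∠G = 89.30° − 53.50° = 35.80°

At s = jω = j163:
zero (s+1): 1 + j163 → |·| = √(1²+163²) = √26570 ≈ 163, ∠ = arctan(163/1) ≈ 89.65°
quadratic: (j163)² + 54·j163 + 10000 = -16569 + j8802 → |·| ≈ 18762, ∠ ≈ 152.02°
|G| = 50000 · 163 / 18762 ≈ 434.39
Gain = 20 log₁₀(434.39) ≈ 52.76 dB
∠G = 89.65° − 152.02° = -62.37°

ω = 82: 57.4 dB, 35.8°; ω = 163: 52.8 dB, -62.4°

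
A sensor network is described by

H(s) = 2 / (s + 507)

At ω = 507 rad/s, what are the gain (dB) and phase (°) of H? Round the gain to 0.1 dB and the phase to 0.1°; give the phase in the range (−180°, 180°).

Substitute s = j507:
Numerator: 2 = 2 + j0
Denominator: (j507) + 507 = 507 + j507
|N| = √(2² + 0²) ≈ 2, ∠N ≈ 0.00°
|D| = √(507² + 507²) ≈ 717.01, ∠D ≈ 45.00°
|H| = 2 / 717.01 ≈ 0.0027894
Gain = 20 log₁₀(0.0027894) ≈ -51.09 dB
∠H = 0.00° − 45.00° = -45.00°

-51.1 dB, -45.0°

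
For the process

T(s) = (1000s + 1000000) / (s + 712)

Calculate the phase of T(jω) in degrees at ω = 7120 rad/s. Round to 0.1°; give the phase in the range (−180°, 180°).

-2.3°

Substitute s = j7120:
Numerator: 1000(j7120) + 1000000 = 1000000 + j7120000
Denominator: (j7120) + 712 = 712 + j7120
|N| = √(1000000² + 7120000²) ≈ 7.1899e+06, ∠N ≈ 82.01°
|D| = √(712² + 7120²) ≈ 7155.5, ∠D ≈ 84.29°
∠T = 82.01° − 84.29° = -2.28°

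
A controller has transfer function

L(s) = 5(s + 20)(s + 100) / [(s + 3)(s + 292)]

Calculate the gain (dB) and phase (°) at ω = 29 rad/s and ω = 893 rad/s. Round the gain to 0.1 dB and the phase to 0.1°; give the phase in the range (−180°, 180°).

At s = jω = j29:
zero (s+20): 20 + j29 → |·| = √(20²+29²) = √1241 ≈ 35.228, ∠ = arctan(29/20) ≈ 55.41°
zero (s+100): 100 + j29 → |·| = √(100²+29²) = √10841 ≈ 104.12, ∠ = arctan(29/100) ≈ 16.17°
pole (s+3): 3 + j29 → |·| = √(3²+29²) = √850 ≈ 29.155, ∠ = arctan(29/3) ≈ 84.09°
pole (s+292): 292 + j29 → |·| = √(292²+29²) = √86105 ≈ 293.44, ∠ = arctan(29/292) ≈ 5.67°
|L| = 5 · 3667.9 / 8555.2 ≈ 2.1437
Gain = 20 log₁₀(2.1437) ≈ 6.62 dB
∠L = 71.58° − 89.76° = -18.18°

At s = jω = j893:
zero (s+20): 20 + j893 → |·| = √(20²+893²) = √797849 ≈ 893.22, ∠ = arctan(893/20) ≈ 88.72°
zero (s+100): 100 + j893 → |·| = √(100²+893²) = √807449 ≈ 898.58, ∠ = arctan(893/100) ≈ 83.61°
pole (s+3): 3 + j893 → |·| = √(3²+893²) = √797458 ≈ 893.01, ∠ = arctan(893/3) ≈ 89.81°
pole (s+292): 292 + j893 → |·| = √(292²+893²) = √882713 ≈ 939.53, ∠ = arctan(893/292) ≈ 71.89°
|L| = 5 · 8.0263e+05 / 8.3901e+05 ≈ 4.7832
Gain = 20 log₁₀(4.7832) ≈ 13.59 dB
∠L = 172.33° − 161.70° = 10.63°

ω = 29: 6.6 dB, -18.2°; ω = 893: 13.6 dB, 10.6°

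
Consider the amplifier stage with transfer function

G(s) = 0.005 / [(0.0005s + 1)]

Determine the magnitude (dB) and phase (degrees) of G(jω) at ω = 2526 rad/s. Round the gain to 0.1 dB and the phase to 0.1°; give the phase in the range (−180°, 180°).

-50.2 dB, -51.6°

At ω = 2526 rad/s:
pole (1 + j2526·0.0005) = 1 + j1.263 → |·| ≈ 1.611, ∠ ≈ 51.63°
|G| = 0.005 · 1 / (1.611) ≈ 0.0031037
Gain = 20 log₁₀(0.0031037) ≈ -50.16 dB
∠G = (0°) − (51.63°) = -51.63°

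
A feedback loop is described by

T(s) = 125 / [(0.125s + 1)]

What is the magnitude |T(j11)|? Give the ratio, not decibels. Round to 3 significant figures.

73.5

At ω = 11 rad/s:
pole (1 + j11·0.125) = 1 + j1.375 → |·| ≈ 1.7002, ∠ ≈ 53.97°
|T| = 125 · 1 / (1.7002) ≈ 73.521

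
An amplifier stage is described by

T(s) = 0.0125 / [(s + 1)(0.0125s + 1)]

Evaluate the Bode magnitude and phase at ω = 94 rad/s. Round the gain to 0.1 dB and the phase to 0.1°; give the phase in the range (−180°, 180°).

At ω = 94 rad/s:
pole (1 + j94·1) = 1 + j94 → |·| ≈ 94.005, ∠ ≈ 89.39°
pole (1 + j94·0.0125) = 1 + j1.175 → |·| ≈ 1.5429, ∠ ≈ 49.60°
|T| = 0.0125 · 1 / (94.005 · 1.5429) ≈ 8.6183e-05
Gain = 20 log₁₀(8.6183e-05) ≈ -81.29 dB
∠T = (0°) − (89.39° + 49.60°) = -138.99°

-81.3 dB, -139.0°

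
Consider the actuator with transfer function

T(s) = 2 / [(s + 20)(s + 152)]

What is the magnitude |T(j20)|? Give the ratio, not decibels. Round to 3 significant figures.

0.000461

At s = jω = j20:
pole (s+20): 20 + j20 → |·| = √(20²+20²) = √800 ≈ 28.284, ∠ = arctan(20/20) ≈ 45.00°
pole (s+152): 152 + j20 → |·| = √(152²+20²) = √23504 ≈ 153.31, ∠ = arctan(20/152) ≈ 7.50°
|T| = 2 / 4336.2 ≈ 0.00046123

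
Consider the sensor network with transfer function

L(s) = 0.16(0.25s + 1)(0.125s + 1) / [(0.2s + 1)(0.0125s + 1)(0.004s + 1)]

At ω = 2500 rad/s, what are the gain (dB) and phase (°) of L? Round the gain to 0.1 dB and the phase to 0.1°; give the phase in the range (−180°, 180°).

At ω = 2500 rad/s:
zero (1 + j2500·0.25) = 1 + j625 → |·| ≈ 625, ∠ ≈ 89.91°
zero (1 + j2500·0.125) = 1 + j312.5 → |·| ≈ 312.5, ∠ ≈ 89.82°
pole (1 + j2500·0.2) = 1 + j500 → |·| ≈ 500, ∠ ≈ 89.89°
pole (1 + j2500·0.0125) = 1 + j31.25 → |·| ≈ 31.266, ∠ ≈ 88.17°
pole (1 + j2500·0.004) = 1 + j10 → |·| ≈ 10.05, ∠ ≈ 84.29°
|L| = 0.16 · 625 · 312.5 / (500 · 31.266 · 10.05) ≈ 0.1989
Gain = 20 log₁₀(0.1989) ≈ -14.03 dB
∠L = (89.91° + 89.82°) − (89.89° + 88.17° + 84.29°) = -82.62°

-14.0 dB, -82.6°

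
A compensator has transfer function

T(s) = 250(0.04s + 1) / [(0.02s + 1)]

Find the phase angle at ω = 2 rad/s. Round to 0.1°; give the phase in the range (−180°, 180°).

At ω = 2 rad/s:
zero (1 + j2·0.04) = 1 + j0.08 → |·| ≈ 1.0032, ∠ ≈ 4.57°
pole (1 + j2·0.02) = 1 + j0.04 → |·| ≈ 1.0008, ∠ ≈ 2.29°
∠T = (4.57°) − (2.29°) = 2.28°

2.3°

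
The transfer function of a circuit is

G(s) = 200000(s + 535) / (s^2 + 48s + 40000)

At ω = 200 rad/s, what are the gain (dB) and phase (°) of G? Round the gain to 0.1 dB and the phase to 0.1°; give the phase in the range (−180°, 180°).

81.5 dB, -69.5°

At s = jω = j200:
zero (s+535): 535 + j200 → |·| = √(535²+200²) = √326225 ≈ 571.16, ∠ = arctan(200/535) ≈ 20.50°
quadratic: (j200)² + 48·j200 + 40000 = 0 + j9600 → |·| ≈ 9600, ∠ ≈ 90.00°
|G| = 200000 · 571.16 / 9600 ≈ 11899
Gain = 20 log₁₀(11899) ≈ 81.51 dB
∠G = 20.50° − 90.00° = -69.50°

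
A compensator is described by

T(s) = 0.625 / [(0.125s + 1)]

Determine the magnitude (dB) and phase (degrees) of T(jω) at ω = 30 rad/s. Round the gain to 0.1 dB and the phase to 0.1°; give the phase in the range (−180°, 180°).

-15.9 dB, -75.1°

At ω = 30 rad/s:
pole (1 + j30·0.125) = 1 + j3.75 → |·| ≈ 3.881, ∠ ≈ 75.07°
|T| = 0.625 · 1 / (3.881) ≈ 0.16104
Gain = 20 log₁₀(0.16104) ≈ -15.86 dB
∠T = (0°) − (75.07°) = -75.07°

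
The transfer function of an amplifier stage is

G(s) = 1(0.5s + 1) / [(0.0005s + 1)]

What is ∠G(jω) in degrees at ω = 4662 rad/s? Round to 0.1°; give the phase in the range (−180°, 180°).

At ω = 4662 rad/s:
zero (1 + j4662·0.5) = 1 + j2331 → |·| ≈ 2331, ∠ ≈ 89.98°
pole (1 + j4662·0.0005) = 1 + j2.331 → |·| ≈ 2.5364, ∠ ≈ 66.78°
∠G = (89.98°) − (66.78°) = 23.20°

23.2°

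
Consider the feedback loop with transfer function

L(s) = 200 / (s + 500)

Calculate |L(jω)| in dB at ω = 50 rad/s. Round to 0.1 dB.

-8.0 dB

At s = jω = j50:
pole (s+500): 500 + j50 → |·| = √(500²+50²) = √252500 ≈ 502.49, ∠ = arctan(50/500) ≈ 5.71°
|L| = 200 / 502.49 ≈ 0.39802
Gain = 20 log₁₀(0.39802) ≈ -8.00 dB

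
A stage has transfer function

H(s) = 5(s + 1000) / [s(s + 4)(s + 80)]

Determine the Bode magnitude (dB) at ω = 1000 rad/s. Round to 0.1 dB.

At s = jω = j1000:
zero (s+1000): 1000 + j1000 → |·| = √(1000²+1000²) = √2000000 ≈ 1414.2, ∠ = arctan(1000/1000) ≈ 45.00°
pole (s+4): 4 + j1000 → |·| = √(4²+1000²) = √1000016 ≈ 1000, ∠ = arctan(1000/4) ≈ 89.77°
pole (s+80): 80 + j1000 → |·| = √(80²+1000²) = √1006400 ≈ 1003.2, ∠ = arctan(1000/80) ≈ 85.43°
pole at origin: |s| = 1000, ∠ = 90.00° (in denominator)
|H| = 5 · 1414.2 / 1.0032e+09 ≈ 7.0484e-06
Gain = 20 log₁₀(7.0484e-06) ≈ -103.04 dB

-103.0 dB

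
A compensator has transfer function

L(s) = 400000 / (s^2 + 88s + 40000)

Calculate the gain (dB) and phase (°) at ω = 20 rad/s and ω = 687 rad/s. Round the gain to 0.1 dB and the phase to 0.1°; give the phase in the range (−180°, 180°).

At s = jω = j20:
quadratic: (j20)² + 88·j20 + 40000 = 39600 + j1760 → |·| ≈ 39639, ∠ ≈ 2.54°
|L| = 400000 / 39639 ≈ 10.091
Gain = 20 log₁₀(10.091) ≈ 20.08 dB
∠L = 0.00° − 2.54° = -2.54°

At s = jω = j687:
quadratic: (j687)² + 88·j687 + 40000 = -431969 + j60456 → |·| ≈ 4.3618e+05, ∠ ≈ 172.03°
|L| = 400000 / 4.3618e+05 ≈ 0.91705
Gain = 20 log₁₀(0.91705) ≈ -0.75 dB
∠L = 0.00° − 172.03° = -172.03°

ω = 20: 20.1 dB, -2.5°; ω = 687: -0.8 dB, -172.0°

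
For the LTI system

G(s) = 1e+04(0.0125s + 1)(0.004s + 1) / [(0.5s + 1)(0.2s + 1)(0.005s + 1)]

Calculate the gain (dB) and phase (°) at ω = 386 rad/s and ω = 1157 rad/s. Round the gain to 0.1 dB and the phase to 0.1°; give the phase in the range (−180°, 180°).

ω = 386: 8.9 dB, -106.2°; ω = 1157: -1.2 dB, -96.0°

At ω = 386 rad/s:
zero (1 + j386·0.0125) = 1 + j4.825 → |·| ≈ 4.9275, ∠ ≈ 78.29°
zero (1 + j386·0.004) = 1 + j1.544 → |·| ≈ 1.8395, ∠ ≈ 57.07°
pole (1 + j386·0.5) = 1 + j193 → |·| ≈ 193, ∠ ≈ 89.70°
pole (1 + j386·0.2) = 1 + j77.2 → |·| ≈ 77.206, ∠ ≈ 89.26°
pole (1 + j386·0.005) = 1 + j1.93 → |·| ≈ 2.1737, ∠ ≈ 62.61°
|G| = 1e+04 · 4.9275 · 1.8395 / (193 · 77.206 · 2.1737) ≈ 2.7985
Gain = 20 log₁₀(2.7985) ≈ 8.94 dB
∠G = (78.29° + 57.07°) − (89.70° + 89.26° + 62.61°) = -106.21°

At ω = 1157 rad/s:
zero (1 + j1157·0.0125) = 1 + j14.4625 → |·| ≈ 14.497, ∠ ≈ 86.04°
zero (1 + j1157·0.004) = 1 + j4.628 → |·| ≈ 4.7348, ∠ ≈ 77.81°
pole (1 + j1157·0.5) = 1 + j578.5 → |·| ≈ 578.5, ∠ ≈ 89.90°
pole (1 + j1157·0.2) = 1 + j231.4 → |·| ≈ 231.4, ∠ ≈ 89.75°
pole (1 + j1157·0.005) = 1 + j5.785 → |·| ≈ 5.8708, ∠ ≈ 80.19°
|G| = 1e+04 · 14.497 · 4.7348 / (578.5 · 231.4 · 5.8708) ≈ 0.87341
Gain = 20 log₁₀(0.87341) ≈ -1.18 dB
∠G = (86.04° + 77.81°) − (89.90° + 89.75° + 80.19°) = -95.99°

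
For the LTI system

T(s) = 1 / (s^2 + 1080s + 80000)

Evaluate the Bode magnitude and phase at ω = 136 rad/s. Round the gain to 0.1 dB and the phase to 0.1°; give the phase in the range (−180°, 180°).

-104.0 dB, -67.3°

Substitute s = j136:
Numerator: 1 = 1 + j0
Denominator: (j136)^2 + 1080(j136) + 80000 = 61504 + j146880
|N| = √(1² + 0²) ≈ 1, ∠N ≈ 0.00°
|D| = √(61504² + 146880²) ≈ 1.5924e+05, ∠D ≈ 67.28°
|T| = 1 / 1.5924e+05 ≈ 6.2798e-06
Gain = 20 log₁₀(6.2798e-06) ≈ -104.04 dB
∠T = 0.00° − 67.28° = -67.28°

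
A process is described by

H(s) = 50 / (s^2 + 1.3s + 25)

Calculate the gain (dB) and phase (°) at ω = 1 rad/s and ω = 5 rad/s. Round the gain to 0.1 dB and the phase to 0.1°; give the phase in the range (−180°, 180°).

At s = jω = j1:
quadratic: (j1)² + 1.3·j1 + 25 = 24 + j1.3 → |·| ≈ 24.035, ∠ ≈ 3.10°
|H| = 50 / 24.035 ≈ 2.0803
Gain = 20 log₁₀(2.0803) ≈ 6.36 dB
∠H = 0.00° − 3.10° = -3.10°

At s = jω = j5:
quadratic: (j5)² + 1.3·j5 + 25 = 0 + j6.5 → |·| ≈ 6.5, ∠ ≈ 90.00°
|H| = 50 / 6.5 ≈ 7.6923
Gain = 20 log₁₀(7.6923) ≈ 17.72 dB
∠H = 0.00° − 90.00° = -90.00°

ω = 1: 6.4 dB, -3.1°; ω = 5: 17.7 dB, -90.0°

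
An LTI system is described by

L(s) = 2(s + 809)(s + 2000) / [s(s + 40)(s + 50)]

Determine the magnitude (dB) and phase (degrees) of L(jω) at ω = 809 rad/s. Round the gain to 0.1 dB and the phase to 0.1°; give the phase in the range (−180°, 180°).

At s = jω = j809:
zero (s+809): 809 + j809 → |·| = √(809²+809²) = √1308962 ≈ 1144.1, ∠ = arctan(809/809) ≈ 45.00°
zero (s+2000): 2000 + j809 → |·| = √(2000²+809²) = √4654481 ≈ 2157.4, ∠ = arctan(809/2000) ≈ 22.02°
pole (s+40): 40 + j809 → |·| = √(40²+809²) = √656081 ≈ 809.99, ∠ = arctan(809/40) ≈ 87.17°
pole (s+50): 50 + j809 → |·| = √(50²+809²) = √656981 ≈ 810.54, ∠ = arctan(809/50) ≈ 86.46°
pole at origin: |s| = 809, ∠ = 90.00° (in denominator)
|L| = 2 · 2.4683e+06 / 5.3113e+08 ≈ 0.0092945
Gain = 20 log₁₀(0.0092945) ≈ -40.64 dB
∠L = 67.02° − 263.63° = -196.61° ≡ 163.39° (principal value)

-40.6 dB, 163.4°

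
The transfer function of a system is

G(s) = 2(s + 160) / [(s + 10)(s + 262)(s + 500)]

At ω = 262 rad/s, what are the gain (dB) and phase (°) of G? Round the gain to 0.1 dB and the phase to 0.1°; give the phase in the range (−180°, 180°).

-99.0 dB, -101.9°

At s = jω = j262:
zero (s+160): 160 + j262 → |·| = √(160²+262²) = √94244 ≈ 306.99, ∠ = arctan(262/160) ≈ 58.59°
pole (s+10): 10 + j262 → |·| = √(10²+262²) = √68744 ≈ 262.19, ∠ = arctan(262/10) ≈ 87.81°
pole (s+262): 262 + j262 → |·| = √(262²+262²) = √137288 ≈ 370.52, ∠ = arctan(262/262) ≈ 45.00°
pole (s+500): 500 + j262 → |·| = √(500²+262²) = √318644 ≈ 564.49, ∠ = arctan(262/500) ≈ 27.65°
|G| = 2 · 306.99 / 5.4838e+07 ≈ 1.1196e-05
Gain = 20 log₁₀(1.1196e-05) ≈ -99.02 dB
∠G = 58.59° − 160.46° = -101.87°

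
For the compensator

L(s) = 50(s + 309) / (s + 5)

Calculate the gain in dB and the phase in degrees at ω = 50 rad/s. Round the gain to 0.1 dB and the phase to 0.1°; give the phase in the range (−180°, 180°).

At s = jω = j50:
zero (s+309): 309 + j50 → |·| = √(309²+50²) = √97981 ≈ 313.02, ∠ = arctan(50/309) ≈ 9.19°
pole (s+5): 5 + j50 → |·| = √(5²+50²) = √2525 ≈ 50.249, ∠ = arctan(50/5) ≈ 84.29°
|L| = 50 · 313.02 / 50.249 ≈ 311.47
Gain = 20 log₁₀(311.47) ≈ 49.87 dB
∠L = 9.19° − 84.29° = -75.10°

49.9 dB, -75.1°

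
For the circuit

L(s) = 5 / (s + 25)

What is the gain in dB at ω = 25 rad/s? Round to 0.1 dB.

At s = jω = j25:
pole (s+25): 25 + j25 → |·| = √(25²+25²) = √1250 ≈ 35.355, ∠ = arctan(25/25) ≈ 45.00°
|L| = 5 / 35.355 ≈ 0.14142
Gain = 20 log₁₀(0.14142) ≈ -16.99 dB

-17.0 dB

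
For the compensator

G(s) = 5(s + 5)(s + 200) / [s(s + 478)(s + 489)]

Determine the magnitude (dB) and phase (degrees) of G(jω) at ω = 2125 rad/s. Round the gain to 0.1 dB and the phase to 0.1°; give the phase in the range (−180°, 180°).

-53.0 dB, -69.9°

At s = jω = j2125:
zero (s+5): 5 + j2125 → |·| = √(5²+2125²) = √4515650 ≈ 2125, ∠ = arctan(2125/5) ≈ 89.87°
zero (s+200): 200 + j2125 → |·| = √(200²+2125²) = √4555625 ≈ 2134.4, ∠ = arctan(2125/200) ≈ 84.62°
pole (s+478): 478 + j2125 → |·| = √(478²+2125²) = √4744109 ≈ 2178.1, ∠ = arctan(2125/478) ≈ 77.32°
pole (s+489): 489 + j2125 → |·| = √(489²+2125²) = √4754746 ≈ 2180.5, ∠ = arctan(2125/489) ≈ 77.04°
pole at origin: |s| = 2125, ∠ = 90.00° (in denominator)
|G| = 5 · 4.5356e+06 / 1.0092e+10 ≈ 0.0022471
Gain = 20 log₁₀(0.0022471) ≈ -52.97 dB
∠G = 174.49° − 244.36° = -69.87°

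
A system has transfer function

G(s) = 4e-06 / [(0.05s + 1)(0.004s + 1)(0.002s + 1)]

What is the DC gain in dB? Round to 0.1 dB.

-108.0 dB

G(0) = 4e-06 · 1 / 1 = 4e-06
20 log₁₀(4e-06) ≈ -107.96 dB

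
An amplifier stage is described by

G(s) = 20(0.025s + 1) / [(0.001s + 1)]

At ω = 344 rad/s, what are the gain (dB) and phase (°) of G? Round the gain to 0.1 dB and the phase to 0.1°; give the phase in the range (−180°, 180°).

44.3 dB, 64.4°

At ω = 344 rad/s:
zero (1 + j344·0.025) = 1 + j8.6 → |·| ≈ 8.6579, ∠ ≈ 83.37°
pole (1 + j344·0.001) = 1 + j0.344 → |·| ≈ 1.0575, ∠ ≈ 18.98°
|G| = 20 · 8.6579 / (1.0575) ≈ 163.74
Gain = 20 log₁₀(163.74) ≈ 44.28 dB
∠G = (83.37°) − (18.98°) = 64.39°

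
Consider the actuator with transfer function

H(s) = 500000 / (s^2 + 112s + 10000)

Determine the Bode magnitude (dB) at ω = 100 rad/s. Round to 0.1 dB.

At s = jω = j100:
quadratic: (j100)² + 112·j100 + 10000 = 0 + j11200 → |·| ≈ 11200, ∠ ≈ 90.00°
|H| = 500000 / 11200 ≈ 44.643
Gain = 20 log₁₀(44.643) ≈ 33.00 dB

33.0 dB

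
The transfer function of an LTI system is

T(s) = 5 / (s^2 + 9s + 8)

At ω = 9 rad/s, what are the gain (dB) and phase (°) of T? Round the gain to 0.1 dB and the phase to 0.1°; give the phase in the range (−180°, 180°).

-26.8 dB, -132.0°

Substitute s = j9:
Numerator: 5 = 5 + j0
Denominator: (j9)^2 + 9(j9) + 8 = -73 + j81
|N| = √(5² + 0²) ≈ 5, ∠N ≈ 0.00°
|D| = √(73² + 81²) ≈ 109.04, ∠D ≈ 132.03°
|T| = 5 / 109.04 ≈ 0.045855
Gain = 20 log₁₀(0.045855) ≈ -26.77 dB
∠T = 0.00° − 132.03° = -132.03°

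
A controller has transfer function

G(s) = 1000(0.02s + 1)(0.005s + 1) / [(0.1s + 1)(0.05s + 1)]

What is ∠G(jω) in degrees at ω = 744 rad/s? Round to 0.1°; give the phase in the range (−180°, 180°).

-16.6°

At ω = 744 rad/s:
zero (1 + j744·0.02) = 1 + j14.88 → |·| ≈ 14.914, ∠ ≈ 86.16°
zero (1 + j744·0.005) = 1 + j3.72 → |·| ≈ 3.8521, ∠ ≈ 74.95°
pole (1 + j744·0.1) = 1 + j74.4 → |·| ≈ 74.407, ∠ ≈ 89.23°
pole (1 + j744·0.05) = 1 + j37.2 → |·| ≈ 37.213, ∠ ≈ 88.46°
∠G = (86.16° + 74.95°) − (89.23° + 88.46°) = -16.58°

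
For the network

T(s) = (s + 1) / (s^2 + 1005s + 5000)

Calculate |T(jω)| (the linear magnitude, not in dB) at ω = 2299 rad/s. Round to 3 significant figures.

0.000399

Substitute s = j2299:
Numerator: (j2299) + 1 = 1 + j2299
Denominator: (j2299)^2 + 1005(j2299) + 5000 = -5280401 + j2310495
|N| = √(1² + 2299²) ≈ 2299, ∠N ≈ 89.98°
|D| = √(5280401² + 2310495²) ≈ 5.7638e+06, ∠D ≈ 156.37°
|T| = 2299 / 5.7638e+06 ≈ 0.00039887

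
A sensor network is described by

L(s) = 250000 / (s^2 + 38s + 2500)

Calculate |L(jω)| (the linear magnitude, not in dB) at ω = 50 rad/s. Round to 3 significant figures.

132

At s = jω = j50:
quadratic: (j50)² + 38·j50 + 2500 = 0 + j1900 → |·| ≈ 1900, ∠ ≈ 90.00°
|L| = 250000 / 1900 ≈ 131.58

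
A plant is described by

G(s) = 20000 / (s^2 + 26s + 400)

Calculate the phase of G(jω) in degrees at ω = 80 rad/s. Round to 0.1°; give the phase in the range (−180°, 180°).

-160.9°

At s = jω = j80:
quadratic: (j80)² + 26·j80 + 400 = -6000 + j2080 → |·| ≈ 6350.3, ∠ ≈ 160.88°
∠G = 0.00° − 160.88° = -160.88°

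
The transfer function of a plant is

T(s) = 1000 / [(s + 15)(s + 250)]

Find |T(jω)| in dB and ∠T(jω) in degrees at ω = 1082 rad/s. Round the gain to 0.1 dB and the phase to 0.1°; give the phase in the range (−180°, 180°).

-61.6 dB, -166.2°

At s = jω = j1082:
pole (s+15): 15 + j1082 → |·| = √(15²+1082²) = √1170949 ≈ 1082.1, ∠ = arctan(1082/15) ≈ 89.21°
pole (s+250): 250 + j1082 → |·| = √(250²+1082²) = √1233224 ≈ 1110.5, ∠ = arctan(1082/250) ≈ 76.99°
|T| = 1000 / 1.2017e+06 ≈ 0.00083215
Gain = 20 log₁₀(0.00083215) ≈ -61.60 dB
∠T = 0.00° − 166.20° = -166.20°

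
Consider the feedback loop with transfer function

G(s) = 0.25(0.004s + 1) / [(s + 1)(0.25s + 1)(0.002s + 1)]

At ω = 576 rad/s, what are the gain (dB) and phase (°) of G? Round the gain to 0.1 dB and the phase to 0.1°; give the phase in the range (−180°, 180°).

At ω = 576 rad/s:
zero (1 + j576·0.004) = 1 + j2.304 → |·| ≈ 2.5117, ∠ ≈ 66.54°
pole (1 + j576·1) = 1 + j576 → |·| ≈ 576, ∠ ≈ 89.90°
pole (1 + j576·0.25) = 1 + j144 → |·| ≈ 144, ∠ ≈ 89.60°
pole (1 + j576·0.002) = 1 + j1.152 → |·| ≈ 1.5255, ∠ ≈ 49.04°
|G| = 0.25 · 2.5117 / (576 · 144 · 1.5255) ≈ 4.9626e-06
Gain = 20 log₁₀(4.9626e-06) ≈ -106.09 dB
∠G = (66.54°) − (89.90° + 89.60° + 49.04°) = -162.00°

-106.1 dB, -162.0°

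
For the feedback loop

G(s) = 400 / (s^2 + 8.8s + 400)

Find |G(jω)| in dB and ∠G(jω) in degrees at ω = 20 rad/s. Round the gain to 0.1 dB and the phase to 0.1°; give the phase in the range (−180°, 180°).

7.1 dB, -90.0°

At s = jω = j20:
quadratic: (j20)² + 8.8·j20 + 400 = 0 + j176 → |·| ≈ 176, ∠ ≈ 90.00°
|G| = 400 / 176 ≈ 2.2727
Gain = 20 log₁₀(2.2727) ≈ 7.13 dB
∠G = 0.00° − 90.00° = -90.00°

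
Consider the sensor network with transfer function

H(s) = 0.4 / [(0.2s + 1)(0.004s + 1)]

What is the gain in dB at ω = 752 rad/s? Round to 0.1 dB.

-61.5 dB

At ω = 752 rad/s:
pole (1 + j752·0.2) = 1 + j150.4 → |·| ≈ 150.4, ∠ ≈ 89.62°
pole (1 + j752·0.004) = 1 + j3.008 → |·| ≈ 3.1699, ∠ ≈ 71.61°
|H| = 0.4 · 1 / (150.4 · 3.1699) ≈ 0.00083901
Gain = 20 log₁₀(0.00083901) ≈ -61.52 dB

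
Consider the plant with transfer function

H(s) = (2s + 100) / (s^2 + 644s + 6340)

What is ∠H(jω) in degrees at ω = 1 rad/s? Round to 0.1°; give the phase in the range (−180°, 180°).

Substitute s = j1:
Numerator: 2(j1) + 100 = 100 + j2
Denominator: (j1)^2 + 644(j1) + 6340 = 6339 + j644
|N| = √(100² + 2²) ≈ 100.02, ∠N ≈ 1.15°
|D| = √(6339² + 644²) ≈ 6371.6, ∠D ≈ 5.80°
∠H = 1.15° − 5.80° = -4.65°

-4.7°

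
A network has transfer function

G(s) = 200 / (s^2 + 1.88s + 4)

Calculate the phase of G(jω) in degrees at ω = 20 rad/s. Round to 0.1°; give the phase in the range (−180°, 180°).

-174.6°

At s = jω = j20:
quadratic: (j20)² + 1.88·j20 + 4 = -396 + j37.6 → |·| ≈ 397.78, ∠ ≈ 174.58°
∠G = 0.00° − 174.58° = -174.58°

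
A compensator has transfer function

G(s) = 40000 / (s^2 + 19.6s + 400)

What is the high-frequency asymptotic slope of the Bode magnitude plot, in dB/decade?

-40 dB/decade

Each pole contributes −20 dB/decade at high frequency; each zero contributes +20 dB/decade.
Net: 0 zero(s) − 2 pole(s) → -40 dB/decade.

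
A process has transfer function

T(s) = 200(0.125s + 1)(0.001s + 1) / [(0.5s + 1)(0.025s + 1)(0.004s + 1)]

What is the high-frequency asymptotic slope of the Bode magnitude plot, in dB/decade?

Each pole contributes −20 dB/decade at high frequency; each zero contributes +20 dB/decade.
Net: 2 zero(s) − 3 pole(s) → -20 dB/decade.

-20 dB/decade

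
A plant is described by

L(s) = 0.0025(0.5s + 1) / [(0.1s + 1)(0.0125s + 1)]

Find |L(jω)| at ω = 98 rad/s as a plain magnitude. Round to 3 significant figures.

0.00787

At ω = 98 rad/s:
zero (1 + j98·0.5) = 1 + j49 → |·| ≈ 49.01, ∠ ≈ 88.83°
pole (1 + j98·0.1) = 1 + j9.8 → |·| ≈ 9.8509, ∠ ≈ 84.17°
pole (1 + j98·0.0125) = 1 + j1.225 → |·| ≈ 1.5813, ∠ ≈ 50.77°
|L| = 0.0025 · 49.01 / (9.8509 · 1.5813) ≈ 0.0078656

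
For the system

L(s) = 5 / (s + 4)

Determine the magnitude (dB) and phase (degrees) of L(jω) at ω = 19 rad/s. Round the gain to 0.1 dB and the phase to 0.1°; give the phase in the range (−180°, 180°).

-11.8 dB, -78.1°

Substitute s = j19:
Numerator: 5 = 5 + j0
Denominator: (j19) + 4 = 4 + j19
|N| = √(5² + 0²) ≈ 5, ∠N ≈ 0.00°
|D| = √(4² + 19²) ≈ 19.416, ∠D ≈ 78.11°
|L| = 5 / 19.416 ≈ 0.25752
Gain = 20 log₁₀(0.25752) ≈ -11.78 dB
∠L = 0.00° − 78.11° = -78.11°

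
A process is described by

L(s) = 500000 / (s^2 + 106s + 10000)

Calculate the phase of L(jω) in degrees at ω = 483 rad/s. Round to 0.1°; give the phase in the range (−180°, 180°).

At s = jω = j483:
quadratic: (j483)² + 106·j483 + 10000 = -223289 + j51198 → |·| ≈ 2.2908e+05, ∠ ≈ 167.09°
∠L = 0.00° − 167.09° = -167.09°

-167.1°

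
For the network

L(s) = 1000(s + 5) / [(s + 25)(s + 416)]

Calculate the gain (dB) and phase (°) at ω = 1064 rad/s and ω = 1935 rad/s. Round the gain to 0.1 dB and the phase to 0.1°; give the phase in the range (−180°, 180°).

At s = jω = j1064:
zero (s+5): 5 + j1064 → |·| = √(5²+1064²) = √1132121 ≈ 1064, ∠ = arctan(1064/5) ≈ 89.73°
pole (s+25): 25 + j1064 → |·| = √(25²+1064²) = √1132721 ≈ 1064.3, ∠ = arctan(1064/25) ≈ 88.65°
pole (s+416): 416 + j1064 → |·| = √(416²+1064²) = √1305152 ≈ 1142.4, ∠ = arctan(1064/416) ≈ 68.65°
|L| = 1000 · 1064 / 1.2159e+06 ≈ 0.87507
Gain = 20 log₁₀(0.87507) ≈ -1.16 dB
∠L = 89.73° − 157.30° = -67.57°

At s = jω = j1935:
zero (s+5): 5 + j1935 → |·| = √(5²+1935²) = √3744250 ≈ 1935, ∠ = arctan(1935/5) ≈ 89.85°
pole (s+25): 25 + j1935 → |·| = √(25²+1935²) = √3744850 ≈ 1935.2, ∠ = arctan(1935/25) ≈ 89.26°
pole (s+416): 416 + j1935 → |·| = √(416²+1935²) = √3917281 ≈ 1979.2, ∠ = arctan(1935/416) ≈ 77.87°
|L| = 1000 · 1935 / 3.8301e+06 ≈ 0.50521
Gain = 20 log₁₀(0.50521) ≈ -5.93 dB
∠L = 89.85° − 167.13° = -77.28°

ω = 1064: -1.2 dB, -67.6°; ω = 1935: -5.9 dB, -77.3°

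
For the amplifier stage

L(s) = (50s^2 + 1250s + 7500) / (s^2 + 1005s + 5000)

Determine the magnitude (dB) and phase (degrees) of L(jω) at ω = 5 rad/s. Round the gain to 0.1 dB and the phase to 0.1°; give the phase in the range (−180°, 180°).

1.9 dB, -0.3°

Substitute s = j5:
Numerator: 50(j5)^2 + 1250(j5) + 7500 = 6250 + j6250
Denominator: (j5)^2 + 1005(j5) + 5000 = 4975 + j5025
|N| = √(6250² + 6250²) ≈ 8838.8, ∠N ≈ 45.00°
|D| = √(4975² + 5025²) ≈ 7071.2, ∠D ≈ 45.29°
|L| = 8838.8 / 7071.2 ≈ 1.25
Gain = 20 log₁₀(1.25) ≈ 1.94 dB
∠L = 45.00° − 45.29° = -0.29°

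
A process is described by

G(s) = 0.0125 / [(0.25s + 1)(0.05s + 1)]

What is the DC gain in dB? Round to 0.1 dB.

-38.1 dB

G(0) = 0.0125 · 1 / 1 = 0.0125
20 log₁₀(0.0125) ≈ -38.06 dB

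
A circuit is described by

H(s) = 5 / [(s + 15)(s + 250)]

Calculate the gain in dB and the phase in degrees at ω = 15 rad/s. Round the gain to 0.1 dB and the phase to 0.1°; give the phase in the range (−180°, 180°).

At s = jω = j15:
pole (s+15): 15 + j15 → |·| = √(15²+15²) = √450 ≈ 21.213, ∠ = arctan(15/15) ≈ 45.00°
pole (s+250): 250 + j15 → |·| = √(250²+15²) = √62725 ≈ 250.45, ∠ = arctan(15/250) ≈ 3.43°
|H| = 5 / 5312.8 ≈ 0.00094112
Gain = 20 log₁₀(0.00094112) ≈ -60.53 dB
∠H = 0.00° − 48.43° = -48.43°

-60.5 dB, -48.4°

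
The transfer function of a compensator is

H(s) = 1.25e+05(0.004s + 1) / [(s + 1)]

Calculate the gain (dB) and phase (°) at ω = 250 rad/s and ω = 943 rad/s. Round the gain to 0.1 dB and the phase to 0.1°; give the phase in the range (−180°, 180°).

At ω = 250 rad/s:
zero (1 + j250·0.004) = 1 + j1 → |·| ≈ 1.4142, ∠ ≈ 45.00°
pole (1 + j250·1) = 1 + j250 → |·| ≈ 250, ∠ ≈ 89.77°
|H| = 1.25e+05 · 1.4142 / (250) ≈ 707.1
Gain = 20 log₁₀(707.1) ≈ 56.99 dB
∠H = (45.00°) − (89.77°) = -44.77°

At ω = 943 rad/s:
zero (1 + j943·0.004) = 1 + j3.772 → |·| ≈ 3.9023, ∠ ≈ 75.15°
pole (1 + j943·1) = 1 + j943 → |·| ≈ 943, ∠ ≈ 89.94°
|H| = 1.25e+05 · 3.9023 / (943) ≈ 517.27
Gain = 20 log₁₀(517.27) ≈ 54.27 dB
∠H = (75.15°) − (89.94°) = -14.79°

ω = 250: 57.0 dB, -44.8°; ω = 943: 54.3 dB, -14.8°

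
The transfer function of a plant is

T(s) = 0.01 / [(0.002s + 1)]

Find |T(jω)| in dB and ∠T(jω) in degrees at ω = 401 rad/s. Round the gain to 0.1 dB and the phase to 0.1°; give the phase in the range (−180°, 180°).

At ω = 401 rad/s:
pole (1 + j401·0.002) = 1 + j0.802 → |·| ≈ 1.2819, ∠ ≈ 38.73°
|T| = 0.01 · 1 / (1.2819) ≈ 0.0078009
Gain = 20 log₁₀(0.0078009) ≈ -42.16 dB
∠T = (0°) − (38.73°) = -38.73°

-42.2 dB, -38.7°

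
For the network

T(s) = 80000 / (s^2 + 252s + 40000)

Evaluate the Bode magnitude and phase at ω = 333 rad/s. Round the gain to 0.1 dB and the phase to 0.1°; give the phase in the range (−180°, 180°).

-2.8 dB, -130.2°

At s = jω = j333:
quadratic: (j333)² + 252·j333 + 40000 = -70889 + j83916 → |·| ≈ 1.0985e+05, ∠ ≈ 130.19°
|T| = 80000 / 1.0985e+05 ≈ 0.72827
Gain = 20 log₁₀(0.72827) ≈ -2.75 dB
∠T = 0.00° − 130.19° = -130.19°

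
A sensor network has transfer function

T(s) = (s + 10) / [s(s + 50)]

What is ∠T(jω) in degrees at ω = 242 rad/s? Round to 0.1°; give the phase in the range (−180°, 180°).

-80.7°

At s = jω = j242:
zero (s+10): 10 + j242 → |·| = √(10²+242²) = √58664 ≈ 242.21, ∠ = arctan(242/10) ≈ 87.63°
pole (s+50): 50 + j242 → |·| = √(50²+242²) = √61064 ≈ 247.11, ∠ = arctan(242/50) ≈ 78.33°
pole at origin: |s| = 242, ∠ = 90.00° (in denominator)
∠T = 87.63° − 168.33° = -80.70°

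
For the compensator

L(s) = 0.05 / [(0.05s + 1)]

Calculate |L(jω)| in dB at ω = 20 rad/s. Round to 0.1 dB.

-29.0 dB

At ω = 20 rad/s:
pole (1 + j20·0.05) = 1 + j1 → |·| ≈ 1.4142, ∠ ≈ 45.00°
|L| = 0.05 · 1 / (1.4142) ≈ 0.035356
Gain = 20 log₁₀(0.035356) ≈ -29.03 dB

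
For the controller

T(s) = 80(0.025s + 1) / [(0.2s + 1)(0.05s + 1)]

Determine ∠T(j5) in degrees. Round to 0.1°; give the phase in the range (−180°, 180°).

-51.9°

At ω = 5 rad/s:
zero (1 + j5·0.025) = 1 + j0.125 → |·| ≈ 1.0078, ∠ ≈ 7.13°
pole (1 + j5·0.2) = 1 + j1 → |·| ≈ 1.4142, ∠ ≈ 45.00°
pole (1 + j5·0.05) = 1 + j0.25 → |·| ≈ 1.0308, ∠ ≈ 14.04°
∠T = (7.13°) − (45.00° + 14.04°) = -51.91°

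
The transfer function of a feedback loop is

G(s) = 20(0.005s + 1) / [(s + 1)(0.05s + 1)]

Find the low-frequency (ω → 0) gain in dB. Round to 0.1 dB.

26.0 dB

G(0) = 20 · 1 / 1 = 20
20 log₁₀(20) ≈ 26.02 dB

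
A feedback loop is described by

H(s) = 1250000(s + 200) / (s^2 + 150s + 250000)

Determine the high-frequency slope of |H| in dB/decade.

Each pole contributes −20 dB/decade at high frequency; each zero contributes +20 dB/decade.
Net: 1 zero(s) − 2 pole(s) → -20 dB/decade.

-20 dB/decade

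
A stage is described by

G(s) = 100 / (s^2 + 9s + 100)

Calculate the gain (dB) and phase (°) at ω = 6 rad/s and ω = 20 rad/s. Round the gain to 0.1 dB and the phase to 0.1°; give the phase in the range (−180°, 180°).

ω = 6: 1.5 dB, -40.2°; ω = 20: -10.9 dB, -149.0°

At s = jω = j6:
quadratic: (j6)² + 9·j6 + 100 = 64 + j54 → |·| ≈ 83.738, ∠ ≈ 40.16°
|G| = 100 / 83.738 ≈ 1.1942
Gain = 20 log₁₀(1.1942) ≈ 1.54 dB
∠G = 0.00° − 40.16° = -40.16°

At s = jω = j20:
quadratic: (j20)² + 9·j20 + 100 = -300 + j180 → |·| ≈ 349.86, ∠ ≈ 149.04°
|G| = 100 / 349.86 ≈ 0.28583
Gain = 20 log₁₀(0.28583) ≈ -10.88 dB
∠G = 0.00° − 149.04° = -149.04°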